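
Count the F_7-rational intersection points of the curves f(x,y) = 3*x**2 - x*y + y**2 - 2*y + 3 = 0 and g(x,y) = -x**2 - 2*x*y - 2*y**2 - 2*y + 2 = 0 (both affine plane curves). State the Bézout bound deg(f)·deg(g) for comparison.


Common zeros: ∅; count = 0; Bézout bound = 4.

deg(f) = 2, deg(g) = 2, so Bézout bound = 4.
Scan x ∈ F_7. For each x, list the y ∈ F_7 with f(x, y) ≡ 0 and those with g(x, y) ≡ 0 (mod 7); the common zeros in that column are the intersection.
  x = 0: f ≡ 0 at y ∈ ∅; g ≡ 0 at y ∈ ∅; common: ∅.
  x = 1: f ≡ 0 at y ∈ ∅; g ≡ 0 at y ∈ ∅; common: ∅.
  x = 2: f ≡ 0 at y ∈ ∅; g ≡ 0 at y ∈ ∅; common: ∅.
  x = 3: f ≡ 0 at y ∈ ∅; g ≡ 0 at y ∈ {0, 3}; common: ∅.
  x = 4: f ≡ 0 at y ∈ {3}; g ≡ 0 at y ∈ {0, 2}; common: ∅.
  x = 5: f ≡ 0 at y ∈ ∅; g ≡ 0 at y ∈ {3, 5}; common: ∅.
  x = 6: f ≡ 0 at y ∈ ∅; g ≡ 0 at y ∈ {2, 5}; common: ∅.
Collecting: common zeros = ∅, so the count is 0.
Comparison with the Bézout bound: 0 ≤ 4 = deg(f)·deg(g), as expected for curves with no common component (the affine F_7-count falls short of the bound because intersections may lie at infinity, over extension fields, or carry multiplicity).


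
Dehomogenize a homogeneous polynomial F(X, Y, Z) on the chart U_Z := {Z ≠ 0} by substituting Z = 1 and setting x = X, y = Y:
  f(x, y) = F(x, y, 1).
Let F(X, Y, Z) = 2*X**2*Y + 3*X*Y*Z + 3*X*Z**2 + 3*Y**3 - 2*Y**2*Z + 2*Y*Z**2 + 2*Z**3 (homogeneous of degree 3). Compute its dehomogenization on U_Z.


f(x, y) = 2*x**2*y + 3*x*y + 3*x + 3*y**3 - 2*y**2 + 2*y + 2

On U_Z we set Z = 1. Each monomial c·X^i·Y^j·Z^k in F becomes c·x^i·y^j·1^k = c·x^i·y^j.
Substituting Z = 1: F(X, Y, 1) = 2*x**2*y + 3*x*y + 3*x + 3*y**3 - 2*y**2 + 2*y + 2.
Note: deg(f) ≤ deg(F) = 3; strict inequality happens when F is divisible by Z (lost terms).


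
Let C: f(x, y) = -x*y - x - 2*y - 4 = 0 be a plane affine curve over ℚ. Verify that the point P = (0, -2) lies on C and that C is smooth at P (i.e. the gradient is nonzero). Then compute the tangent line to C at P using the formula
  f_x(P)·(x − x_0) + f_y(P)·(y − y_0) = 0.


Tangent line at P: x - 2*y - 4 = 0.

Step 1: f(0, -2) = 0, so P lies on C.
Step 2: partial derivatives
  f_x(x, y) = -y - 1, f_y(x, y) = -x - 2.
  f_x(P) = 1, f_y(P) = -2 (gradient nonzero, so P is smooth).
Step 3: tangent line at P: 1·(x − 0) + -2·(y − -2) = 0.
Expanding: x - 2*y - 4 = 0.


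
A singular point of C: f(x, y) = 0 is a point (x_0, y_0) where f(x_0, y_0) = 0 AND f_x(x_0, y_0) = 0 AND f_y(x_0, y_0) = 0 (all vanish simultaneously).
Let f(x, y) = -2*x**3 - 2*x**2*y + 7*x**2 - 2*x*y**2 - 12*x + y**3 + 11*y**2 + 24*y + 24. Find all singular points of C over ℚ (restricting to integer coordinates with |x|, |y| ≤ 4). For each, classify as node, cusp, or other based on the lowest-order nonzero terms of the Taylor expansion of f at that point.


Singular points: {(2, -2)}; classification: node.

Compute partial derivatives:
  f_x = -6*x**2 - 4*x*y + 14*x - 2*y**2 - 12.
  f_y = -2*x**2 - 4*x*y + 3*y**2 + 22*y + 24.
Scan x_0 ∈ {−4, ..., 4}. For each x_0, f_y(x_0, y) is a polynomial in y; find its integer roots y ∈ {−4, ..., 4}, then test f_x and f at those candidates.
  x = -4: f_y(-4, y) = 3*y**2 + 38*y - 8; no integer root y with |y| ≤ 4.
  x = -3: f_y(-3, y) = 3*y**2 + 34*y + 6; no integer root y with |y| ≤ 4.
  x = -2: f_y(-2, y) = 3*y**2 + 30*y + 16; no integer root y with |y| ≤ 4.
  x = -1: f_y(-1, y) = 3*y**2 + 26*y + 22; no integer root y with |y| ≤ 4.
  x = 0: f_y(0, y) = 3*y**2 + 22*y + 24; no integer root y with |y| ≤ 4.
  x = 1: f_y(1, y) = 3*y**2 + 18*y + 22; no integer root y with |y| ≤ 4.
  x = 2: f_y(2, y) = 3*y**2 + 14*y + 16; vanishes at y ∈ {-2}. (2, -2): f_x = 0, f = 0 — SINGULAR.
  x = 3: f_y(3, y) = 3*y**2 + 10*y + 6; no integer root y with |y| ≤ 4.
  x = 4: f_y(4, y) = 3*y**2 + 6*y - 8; no integer root y with |y| ≤ 4.
Only singular point on the grid: (2, -2).
Classify: substitute x = 2 + u, y = -2 + v and expand: f = -2*u**3 - 2*u**2*v - u**2 - 2*u*v**2 + v**3 + v**2.
No constant or linear terms (consistent with a singular point). Quadratic part: -u**2 + v**2. Cubic part: -2*u**3 - 2*u**2*v - 2*u*v**2 + v**3.
The quadratic part v**2 - u**2 = (v − u)(v + u) splits into two distinct linear factors, so there are two distinct tangent lines y − -2 = ±(x − 2) — this is a node (ordinary double point).
Classification: node.


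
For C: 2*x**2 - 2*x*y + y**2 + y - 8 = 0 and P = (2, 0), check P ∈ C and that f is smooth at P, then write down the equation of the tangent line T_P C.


Tangent line at P: 8*x - 3*y - 16 = 0.

Step 1: f(2, 0) = 0, so P lies on C.
Step 2: partial derivatives
  f_x(x, y) = 4*x - 2*y, f_y(x, y) = -2*x + 2*y + 1.
  f_x(P) = 8, f_y(P) = -3 (gradient nonzero, so P is smooth).
Step 3: tangent line at P: 8·(x − 2) + -3·(y − 0) = 0.
Expanding: 8*x - 3*y - 16 = 0.


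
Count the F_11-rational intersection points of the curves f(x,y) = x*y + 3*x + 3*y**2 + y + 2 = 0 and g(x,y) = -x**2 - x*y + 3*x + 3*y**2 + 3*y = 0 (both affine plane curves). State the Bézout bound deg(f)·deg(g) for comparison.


Common zeros: {(3, 0), (10, 9)}; count = 2; Bézout bound = 4.

deg(f) = 2, deg(g) = 2, so Bézout bound = 4.
Scan x ∈ F_11. For each x, list the y ∈ F_11 with f(x, y) ≡ 0 and those with g(x, y) ≡ 0 (mod 11); the common zeros in that column are the intersection.
  x = 0: f ≡ 0 at y ∈ ∅; g ≡ 0 at y ∈ {0, 10}; common: ∅.
  x = 1: f ≡ 0 at y ∈ ∅; g ≡ 0 at y ∈ ∅; common: ∅.
  x = 2: f ≡ 0 at y ∈ {3, 7}; g ≡ 0 at y ∈ ∅; common: ∅.
  x = 3: f ≡ 0 at y ∈ {0, 6}; g ≡ 0 at y ∈ {0}; common: {0}.
  x = 4: f ≡ 0 at y ∈ {1}; g ≡ 0 at y ∈ {5, 10}; common: ∅.
  x = 5: f ≡ 0 at y ∈ ∅; g ≡ 0 at y ∈ {3, 5}; common: ∅.
  x = 6: f ≡ 0 at y ∈ ∅; g ≡ 0 at y ∈ {3, 9}; common: ∅.
  x = 7: f ≡ 0 at y ∈ ∅; g ≡ 0 at y ∈ {8}; common: ∅.
  x = 8: f ≡ 0 at y ∈ {4}; g ≡ 0 at y ∈ ∅; common: ∅.
  x = 9: f ≡ 0 at y ∈ {5, 10}; g ≡ 0 at y ∈ ∅; common: ∅.
  x = 10: f ≡ 0 at y ∈ {2, 9}; g ≡ 0 at y ∈ {8, 9}; common: {9}.
Collecting: common zeros = {(3, 0), (10, 9)}, so the count is 2.
Comparison with the Bézout bound: 2 ≤ 4 = deg(f)·deg(g), as expected for curves with no common component (the affine F_11-count falls short of the bound because intersections may lie at infinity, over extension fields, or carry multiplicity).


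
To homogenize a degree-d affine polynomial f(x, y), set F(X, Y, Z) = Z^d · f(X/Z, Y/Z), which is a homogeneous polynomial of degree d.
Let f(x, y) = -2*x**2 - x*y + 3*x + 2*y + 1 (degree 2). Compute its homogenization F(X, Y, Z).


F(X, Y, Z) = -2*X**2 - X*Y + 3*X*Z + 2*Y*Z + Z**2

deg(f) = 2.
Substitute x = X/Z, y = Y/Z into f, then multiply by Z^2.
  monomial -2·x^2·y^0 ↦ -2·X^2·Y^0·Z^0.
  monomial -1·x^1·y^1 ↦ -1·X^1·Y^1·Z^0.
  monomial 3·x^1·y^0 ↦ 3·X^1·Y^0·Z^1.
  monomial 2·x^0·y^1 ↦ 2·X^0·Y^1·Z^1.
  monomial 1·x^0·y^0 ↦ 1·X^0·Y^0·Z^2.
Collecting: F(X, Y, Z) = -2*X**2 - X*Y + 3*X*Z + 2*Y*Z + Z**2.


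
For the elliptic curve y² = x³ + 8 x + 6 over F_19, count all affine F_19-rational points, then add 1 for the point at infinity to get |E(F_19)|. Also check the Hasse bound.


Affine points = {(0, 5), (0, 14), (2, 7), (2, 12), (3, 0), (4, 8), (4, 11), (5, 0), (6, 2), (6, 17), (7, 5), (7, 14), (9, 3), (9, 16), (11, 0), (12, 5), (12, 14), (15, 9), (15, 10), (17, 1), (17, 18), (18, 4), (18, 15)}; affine count = 23; |E(F_19)| = 24.

Discriminant check: Δ ∝ 4a³ + 27b² = 4·8³ + 27·6² = 4·512 + 27·36 ≡ 18 (mod 19). Nonzero ⇒ E is nonsingular.
For each x ∈ F_19, compute rhs = x³ + 8·x + 6 mod 19, then count y ∈ F_19 with y² ≡ rhs.
  x = 0: rhs = 6, matching y values: 5, 14 (2 points).
  x = 1: rhs = 15, matching y values: none (0 points).
  x = 2: rhs = 11, matching y values: 7, 12 (2 points).
  x = 3: rhs = 0, matching y values: 0 (1 points).
  x = 4: rhs = 7, matching y values: 8, 11 (2 points).
  x = 5: rhs = 0, matching y values: 0 (1 points).
  x = 6: rhs = 4, matching y values: 2, 17 (2 points).
  x = 7: rhs = 6, matching y values: 5, 14 (2 points).
  x = 8: rhs = 12, matching y values: none (0 points).
  x = 9: rhs = 9, matching y values: 3, 16 (2 points).
  x = 10: rhs = 3, matching y values: none (0 points).
  x = 11: rhs = 0, matching y values: 0 (1 points).
  x = 12: rhs = 6, matching y values: 5, 14 (2 points).
  x = 13: rhs = 8, matching y values: none (0 points).
  x = 14: rhs = 12, matching y values: none (0 points).
  x = 15: rhs = 5, matching y values: 9, 10 (2 points).
  x = 16: rhs = 12, matching y values: none (0 points).
  x = 17: rhs = 1, matching y values: 1, 18 (2 points).
  x = 18: rhs = 16, matching y values: 4, 15 (2 points).
Total affine count: 23.
Full point count |E(F_19)| = 23 + 1 = 24.
Hasse bound: |24 − (19+1)| = |4| = 4 ≤ 2√19 ≈ 8.7178 ✓.


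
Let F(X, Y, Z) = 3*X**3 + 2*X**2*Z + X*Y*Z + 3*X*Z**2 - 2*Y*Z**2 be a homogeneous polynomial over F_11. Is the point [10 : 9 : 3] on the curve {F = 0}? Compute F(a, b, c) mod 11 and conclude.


F(10,9,3) ≡ 7 (mod 11); P is NOT on the curve.

Evaluate F(10, 9, 3) term-by-term (mod 11).
  3*X**3 ↦ 3·1000·1·1 = 3000
  2*X**2*Z ↦ 2·100·1·3 = 600
  X*Y*Z ↦ 1·10·9·3 = 270
  3*X*Z**2 ↦ 3·10·1·9 = 270
  -2*Y*Z**2 ↦ -2·1·9·9 = -162
Sum: F(10, 9, 3) = (3000) + (600) + (270) + (270) + (-162) = 3978.
Reducing mod 11: 3978 ≡ 7 (mod 11).
Since F(a, b, c) ≡ 7 ≠ 0 (mod 11), P does NOT lie on the curve.


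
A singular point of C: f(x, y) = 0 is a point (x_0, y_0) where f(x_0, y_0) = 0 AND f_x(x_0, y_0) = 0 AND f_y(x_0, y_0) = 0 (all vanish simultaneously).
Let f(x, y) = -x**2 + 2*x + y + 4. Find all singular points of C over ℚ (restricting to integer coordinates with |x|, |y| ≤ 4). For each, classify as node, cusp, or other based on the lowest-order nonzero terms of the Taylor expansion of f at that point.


No singular points in the scanned grid; C is smooth there.

Compute partial derivatives:
  f_x = 2 - 2*x.
  f_y = 1.
f_y = 1 is a nonzero constant, so f_y never vanishes: no point (x, y) can satisfy f = f_x = f_y = 0. In particular no (x, y) ∈ {−4, ..., 4}² is singular; the curve is smooth.


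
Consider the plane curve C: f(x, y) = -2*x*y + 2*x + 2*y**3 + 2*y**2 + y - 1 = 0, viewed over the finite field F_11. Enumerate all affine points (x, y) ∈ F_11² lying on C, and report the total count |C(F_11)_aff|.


Affine F_11-points: {(0, 9), (2, 3), (5, 5), (5, 8), (6, 0), (6, 10), (7, 2), (7, 4), (8, 6), (9, 7)}; count = 10.

For each of the 121 pairs (x, y) ∈ F_11², evaluate f(x, y) mod 11. Record the zeros.
  x = 0: [0↦10, 1↦4, 2↦3, 3↦8, 4↦9, 5↦7, 6↦3, 7↦9, 8↦4, 9↦0, 10↦9]  zeros at y ∈ {9}
  x = 1: [0↦1, 1↦4, 2↦1, 3↦4, 4↦3, 5↦10, 6↦4, 7↦8, 8↦1, 9↦6, 10↦2]  zeros at y ∈ ∅
  x = 2: [0↦3, 1↦4, 2↦10, 3↦0, 4↦8, 5↦2, 6↦5, 7↦7, 8↦9, 9↦1, 10↦6]  zeros at y ∈ {3}
  x = 3: [0↦5, 1↦4, 2↦8, 3↦7, 4↦2, 5↦5, 6↦6, 7↦6, 8↦6, 9↦7, 10↦10]  zeros at y ∈ ∅
  x = 4: [0↦7, 1↦4, 2↦6, 3↦3, 4↦7, 5↦8, 6↦7, 7↦5, 8↦3, 9↦2, 10↦3]  zeros at y ∈ ∅
  x = 5: [0↦9, 1↦4, 2↦4, 3↦10, 4↦1, 5↦0, 6↦8, 7↦4, 8↦0, 9↦8, 10↦7]  zeros at y ∈ {5, 8}
  x = 6: [0↦0, 1↦4, 2↦2, 3↦6, 4↦6, 5↦3, 6↦9, 7↦3, 8↦8, 9↦3, 10↦0]  zeros at y ∈ {0, 10}
  x = 7: [0↦2, 1↦4, 2↦0, 3↦2, 4↦0, 5↦6, 6↦10, 7↦2, 8↦5, 9↦9, 10↦4]  zeros at y ∈ {2, 4}
  x = 8: [0↦4, 1↦4, 2↦9, 3↦9, 4↦5, 5↦9, 6↦0, 7↦1, 8↦2, 9↦4, 10↦8]  zeros at y ∈ {6}
  x = 9: [0↦6, 1↦4, 2↦7, 3↦5, 4↦10, 5↦1, 6↦1, 7↦0, 8↦10, 9↦10, 10↦1]  zeros at y ∈ {7}
  x = 10: [0↦8, 1↦4, 2↦5, 3↦1, 4↦4, 5↦4, 6↦2, 7↦10, 8↦7, 9↦5, 10↦5]  zeros at y ∈ ∅
Collecting zeros: affine points = {(0, 9), (2, 3), (5, 5), (5, 8), (6, 0), (6, 10), (7, 2), (7, 4), (8, 6), (9, 7)}.
Total count |C(F_11)_aff| = 10.


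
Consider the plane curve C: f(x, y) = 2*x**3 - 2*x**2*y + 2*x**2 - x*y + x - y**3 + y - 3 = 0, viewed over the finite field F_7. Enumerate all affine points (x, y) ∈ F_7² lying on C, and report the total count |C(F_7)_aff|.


Affine F_7-points: {(0, 4), (1, 4), (1, 5), (2, 4), (2, 5), (4, 0), (5, 6)}; count = 7.

For each of the 49 pairs (x, y) ∈ F_7², evaluate f(x, y) mod 7. Record the zeros.
  x = 0: [0↦4, 1↦4, 2↦5, 3↦1, 4↦0, 5↦3, 6↦4]  zeros at y ∈ {4}
  x = 1: [0↦2, 1↦6, 2↦4, 3↦4, 4↦0, 5↦0, 6↦5]  zeros at y ∈ {4, 5}
  x = 2: [0↦2, 1↦6, 2↦4, 3↦4, 4↦0, 5↦0, 6↦5]  zeros at y ∈ {4, 5}
  x = 3: [0↦2, 1↦2, 2↦3, 3↦6, 4↦5, 5↦1, 6↦2]  zeros at y ∈ ∅
  x = 4: [0↦0, 1↦6, 2↦6, 3↦1, 4↦6, 5↦1, 6↦1]  zeros at y ∈ {0}
  x = 5: [0↦1, 1↦2, 2↦4, 3↦1, 4↦1, 5↦5, 6↦0]  zeros at y ∈ {6}
  x = 6: [0↦3, 1↦2, 2↦2, 3↦4, 4↦2, 5↦4, 6↦4]  zeros at y ∈ ∅
Collecting zeros: affine points = {(0, 4), (1, 4), (1, 5), (2, 4), (2, 5), (4, 0), (5, 6)}.
Total count |C(F_7)_aff| = 7.


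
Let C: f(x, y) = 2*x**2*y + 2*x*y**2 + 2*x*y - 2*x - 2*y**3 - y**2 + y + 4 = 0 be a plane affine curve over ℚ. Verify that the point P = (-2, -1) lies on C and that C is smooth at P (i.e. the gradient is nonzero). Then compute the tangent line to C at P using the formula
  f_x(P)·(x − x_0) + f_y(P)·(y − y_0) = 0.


Tangent line at P: 6*x + 9*y + 21 = 0.

Step 1: f(-2, -1) = 0, so P lies on C.
Step 2: partial derivatives
  f_x(x, y) = 4*x*y + 2*y**2 + 2*y - 2, f_y(x, y) = 2*x**2 + 4*x*y + 2*x - 6*y**2 - 2*y + 1.
  f_x(P) = 6, f_y(P) = 9 (gradient nonzero, so P is smooth).
Step 3: tangent line at P: 6·(x − -2) + 9·(y − -1) = 0.
Expanding: 6*x + 9*y + 21 = 0.


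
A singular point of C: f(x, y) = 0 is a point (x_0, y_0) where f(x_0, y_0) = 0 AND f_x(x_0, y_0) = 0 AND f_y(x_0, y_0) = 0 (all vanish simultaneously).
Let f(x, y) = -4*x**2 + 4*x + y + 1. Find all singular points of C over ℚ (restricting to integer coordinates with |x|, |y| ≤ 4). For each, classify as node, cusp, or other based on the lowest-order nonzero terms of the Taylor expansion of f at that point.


No singular points in the scanned grid; C is smooth there.

Compute partial derivatives:
  f_x = 4 - 8*x.
  f_y = 1.
f_y = 1 is a nonzero constant, so f_y never vanishes: no point (x, y) can satisfy f = f_x = f_y = 0. In particular no (x, y) ∈ {−4, ..., 4}² is singular; the curve is smooth.


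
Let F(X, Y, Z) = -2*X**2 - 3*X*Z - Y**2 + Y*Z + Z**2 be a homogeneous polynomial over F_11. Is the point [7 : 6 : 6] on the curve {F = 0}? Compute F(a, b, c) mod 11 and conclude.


F(7,6,6) ≡ 10 (mod 11); P is NOT on the curve.

Evaluate F(7, 6, 6) term-by-term (mod 11).
  -2*X**2 ↦ -2·49·1·1 = -98
  -3*X*Z ↦ -3·7·1·6 = -126
  -Y**2 ↦ -1·1·36·1 = -36
  Y*Z ↦ 1·1·6·6 = 36
  Z**2 ↦ 1·1·1·36 = 36
Sum: F(7, 6, 6) = (-98) + (-126) + (-36) + (36) + (36) = -188.
Reducing mod 11: -188 ≡ 10 (mod 11).
Since F(a, b, c) ≡ 10 ≠ 0 (mod 11), P does NOT lie on the curve.


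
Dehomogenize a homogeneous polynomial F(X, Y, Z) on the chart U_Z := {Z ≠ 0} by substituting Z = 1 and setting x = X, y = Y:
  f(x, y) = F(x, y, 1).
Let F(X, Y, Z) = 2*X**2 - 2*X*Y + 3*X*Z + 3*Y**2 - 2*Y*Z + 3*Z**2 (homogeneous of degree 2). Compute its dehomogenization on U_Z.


f(x, y) = 2*x**2 - 2*x*y + 3*x + 3*y**2 - 2*y + 3

On U_Z we set Z = 1. Each monomial c·X^i·Y^j·Z^k in F becomes c·x^i·y^j·1^k = c·x^i·y^j.
Substituting Z = 1: F(X, Y, 1) = 2*x**2 - 2*x*y + 3*x + 3*y**2 - 2*y + 3.
Note: deg(f) ≤ deg(F) = 2; strict inequality happens when F is divisible by Z (lost terms).


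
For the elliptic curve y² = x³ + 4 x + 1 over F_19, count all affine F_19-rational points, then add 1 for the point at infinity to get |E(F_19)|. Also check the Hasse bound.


Affine points = {(0, 1), (0, 18), (1, 5), (1, 14), (2, 6), (2, 13), (4, 9), (4, 10), (7, 7), (7, 12), (9, 5), (9, 14), (15, 4), (15, 15), (16, 0), (17, 2), (17, 17)}; affine count = 17; |E(F_19)| = 18.

Discriminant check: Δ ∝ 4a³ + 27b² = 4·4³ + 27·1² = 4·64 + 27·1 ≡ 17 (mod 19). Nonzero ⇒ E is nonsingular.
For each x ∈ F_19, compute rhs = x³ + 4·x + 1 mod 19, then count y ∈ F_19 with y² ≡ rhs.
  x = 0: rhs = 1, matching y values: 1, 18 (2 points).
  x = 1: rhs = 6, matching y values: 5, 14 (2 points).
  x = 2: rhs = 17, matching y values: 6, 13 (2 points).
  x = 3: rhs = 2, matching y values: none (0 points).
  x = 4: rhs = 5, matching y values: 9, 10 (2 points).
  x = 5: rhs = 13, matching y values: none (0 points).
  x = 6: rhs = 13, matching y values: none (0 points).
  x = 7: rhs = 11, matching y values: 7, 12 (2 points).
  x = 8: rhs = 13, matching y values: none (0 points).
  x = 9: rhs = 6, matching y values: 5, 14 (2 points).
  x = 10: rhs = 15, matching y values: none (0 points).
  x = 11: rhs = 8, matching y values: none (0 points).
  x = 12: rhs = 10, matching y values: none (0 points).
  x = 13: rhs = 8, matching y values: none (0 points).
  x = 14: rhs = 8, matching y values: none (0 points).
  x = 15: rhs = 16, matching y values: 4, 15 (2 points).
  x = 16: rhs = 0, matching y values: 0 (1 points).
  x = 17: rhs = 4, matching y values: 2, 17 (2 points).
  x = 18: rhs = 15, matching y values: none (0 points).
Total affine count: 17.
Full point count |E(F_19)| = 17 + 1 = 18.
Hasse bound: |18 − (19+1)| = |-2| = 2 ≤ 2√19 ≈ 8.7178 ✓.


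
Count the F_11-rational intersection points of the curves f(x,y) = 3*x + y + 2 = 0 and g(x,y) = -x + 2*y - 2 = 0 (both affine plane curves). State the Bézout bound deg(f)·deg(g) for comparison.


Common zeros: {(7, 10)}; count = 1; Bézout bound = 1.

deg(f) = 1, deg(g) = 1, so Bézout bound = 1.
Scan x ∈ F_11. For each x, list the y ∈ F_11 with f(x, y) ≡ 0 and those with g(x, y) ≡ 0 (mod 11); the common zeros in that column are the intersection.
  x = 0: f ≡ 0 at y ∈ {9}; g ≡ 0 at y ∈ {1}; common: ∅.
  x = 1: f ≡ 0 at y ∈ {6}; g ≡ 0 at y ∈ {7}; common: ∅.
  x = 2: f ≡ 0 at y ∈ {3}; g ≡ 0 at y ∈ {2}; common: ∅.
  x = 3: f ≡ 0 at y ∈ {0}; g ≡ 0 at y ∈ {8}; common: ∅.
  x = 4: f ≡ 0 at y ∈ {8}; g ≡ 0 at y ∈ {3}; common: ∅.
  x = 5: f ≡ 0 at y ∈ {5}; g ≡ 0 at y ∈ {9}; common: ∅.
  x = 6: f ≡ 0 at y ∈ {2}; g ≡ 0 at y ∈ {4}; common: ∅.
  x = 7: f ≡ 0 at y ∈ {10}; g ≡ 0 at y ∈ {10}; common: {10}.
  x = 8: f ≡ 0 at y ∈ {7}; g ≡ 0 at y ∈ {5}; common: ∅.
  x = 9: f ≡ 0 at y ∈ {4}; g ≡ 0 at y ∈ {0}; common: ∅.
  x = 10: f ≡ 0 at y ∈ {1}; g ≡ 0 at y ∈ {6}; common: ∅.
Collecting: common zeros = {(7, 10)}, so the count is 1.
Comparison with the Bézout bound: 1 ≤ 1 = deg(f)·deg(g), as expected for curves with no common component (the bound is attained).


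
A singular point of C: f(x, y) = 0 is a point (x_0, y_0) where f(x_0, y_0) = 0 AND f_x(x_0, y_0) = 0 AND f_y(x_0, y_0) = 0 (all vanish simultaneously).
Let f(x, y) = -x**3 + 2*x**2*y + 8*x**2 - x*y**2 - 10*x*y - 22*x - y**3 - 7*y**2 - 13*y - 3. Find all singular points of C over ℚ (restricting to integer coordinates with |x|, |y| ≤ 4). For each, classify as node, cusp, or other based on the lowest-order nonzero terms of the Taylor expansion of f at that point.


Singular points: {(1, -3)}; classification: node.

Compute partial derivatives:
  f_x = -3*x**2 + 4*x*y + 16*x - y**2 - 10*y - 22.
  f_y = 2*x**2 - 2*x*y - 10*x - 3*y**2 - 14*y - 13.
Scan x_0 ∈ {−4, ..., 4}. For each x_0, f_y(x_0, y) is a polynomial in y; find its integer roots y ∈ {−4, ..., 4}, then test f_x and f at those candidates.
  x = -4: f_y(-4, y) = -3*y**2 - 6*y + 59; no integer root y with |y| ≤ 4.
  x = -3: f_y(-3, y) = -3*y**2 - 8*y + 35; no integer root y with |y| ≤ 4.
  x = -2: f_y(-2, y) = -3*y**2 - 10*y + 15; no integer root y with |y| ≤ 4.
  x = -1: f_y(-1, y) = -3*y**2 - 12*y - 1; no integer root y with |y| ≤ 4.
  x = 0: f_y(0, y) = -3*y**2 - 14*y - 13; no integer root y with |y| ≤ 4.
  x = 1: f_y(1, y) = -3*y**2 - 16*y - 21; vanishes at y ∈ {-3}. (1, -3): f_x = 0, f = 0 — SINGULAR.
  x = 2: f_y(2, y) = -3*y**2 - 18*y - 25; no integer root y with |y| ≤ 4.
  x = 3: f_y(3, y) = -3*y**2 - 20*y - 25; no integer root y with |y| ≤ 4.
  x = 4: f_y(4, y) = -3*y**2 - 22*y - 21; no integer root y with |y| ≤ 4.
Only singular point on the grid: (1, -3).
Classify: substitute x = 1 + u, y = -3 + v and expand: f = -u**3 + 2*u**2*v - u**2 - u*v**2 - v**3 + v**2.
No constant or linear terms (consistent with a singular point). Quadratic part: -u**2 + v**2. Cubic part: -u**3 + 2*u**2*v - u*v**2 - v**3.
The quadratic part v**2 - u**2 = (v − u)(v + u) splits into two distinct linear factors, so there are two distinct tangent lines y − -3 = ±(x − 1) — this is a node (ordinary double point).
Classification: node.


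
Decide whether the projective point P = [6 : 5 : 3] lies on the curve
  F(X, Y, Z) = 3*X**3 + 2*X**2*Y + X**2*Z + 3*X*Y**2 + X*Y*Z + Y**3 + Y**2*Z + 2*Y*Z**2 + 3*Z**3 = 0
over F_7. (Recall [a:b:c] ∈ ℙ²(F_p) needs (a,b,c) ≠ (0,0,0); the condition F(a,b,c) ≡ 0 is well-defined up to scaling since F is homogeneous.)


F(6,5,3) ≡ 4 (mod 7); P is NOT on the curve.

Evaluate F(6, 5, 3) term-by-term (mod 7).
  3*X**3 ↦ 3·216·1·1 = 648
  2*X**2*Y ↦ 2·36·5·1 = 360
  X**2*Z ↦ 1·36·1·3 = 108
  3*X*Y**2 ↦ 3·6·25·1 = 450
  X*Y*Z ↦ 1·6·5·3 = 90
  Y**3 ↦ 1·1·125·1 = 125
  Y**2*Z ↦ 1·1·25·3 = 75
  2*Y*Z**2 ↦ 2·1·5·9 = 90
  3*Z**3 ↦ 3·1·1·27 = 81
Sum: F(6, 5, 3) = (648) + (360) + (108) + (450) + (90) + (125) + (75) + (90) + (81) = 2027.
Reducing mod 7: 2027 ≡ 4 (mod 7).
Since F(a, b, c) ≡ 4 ≠ 0 (mod 7), P does NOT lie on the curve.


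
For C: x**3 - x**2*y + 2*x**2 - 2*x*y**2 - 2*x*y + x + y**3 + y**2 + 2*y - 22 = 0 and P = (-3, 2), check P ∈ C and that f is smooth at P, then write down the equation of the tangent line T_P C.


Tangent line at P: 16*x + 39*y - 30 = 0.

Step 1: f(-3, 2) = 0, so P lies on C.
Step 2: partial derivatives
  f_x(x, y) = 3*x**2 - 2*x*y + 4*x - 2*y**2 - 2*y + 1, f_y(x, y) = -x**2 - 4*x*y - 2*x + 3*y**2 + 2*y + 2.
  f_x(P) = 16, f_y(P) = 39 (gradient nonzero, so P is smooth).
Step 3: tangent line at P: 16·(x − -3) + 39·(y − 2) = 0.
Expanding: 16*x + 39*y - 30 = 0.


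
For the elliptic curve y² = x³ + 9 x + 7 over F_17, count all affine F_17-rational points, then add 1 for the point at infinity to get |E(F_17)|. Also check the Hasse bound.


Affine points = {(1, 0), (2, 4), (2, 13), (8, 8), (8, 9), (9, 1), (9, 16), (10, 3), (10, 14), (11, 3), (11, 14), (13, 3), (13, 14), (14, 2), (14, 15), (15, 7), (15, 10)}; affine count = 17; |E(F_17)| = 18.

Discriminant check: Δ ∝ 4a³ + 27b² = 4·9³ + 27·7² = 4·729 + 27·49 ≡ 6 (mod 17). Nonzero ⇒ E is nonsingular.
For each x ∈ F_17, compute rhs = x³ + 9·x + 7 mod 17, then count y ∈ F_17 with y² ≡ rhs.
  x = 0: rhs = 7, matching y values: none (0 points).
  x = 1: rhs = 0, matching y values: 0 (1 points).
  x = 2: rhs = 16, matching y values: 4, 13 (2 points).
  x = 3: rhs = 10, matching y values: none (0 points).
  x = 4: rhs = 5, matching y values: none (0 points).
  x = 5: rhs = 7, matching y values: none (0 points).
  x = 6: rhs = 5, matching y values: none (0 points).
  x = 7: rhs = 5, matching y values: none (0 points).
  x = 8: rhs = 13, matching y values: 8, 9 (2 points).
  x = 9: rhs = 1, matching y values: 1, 16 (2 points).
  x = 10: rhs = 9, matching y values: 3, 14 (2 points).
  x = 11: rhs = 9, matching y values: 3, 14 (2 points).
  x = 12: rhs = 7, matching y values: none (0 points).
  x = 13: rhs = 9, matching y values: 3, 14 (2 points).
  x = 14: rhs = 4, matching y values: 2, 15 (2 points).
  x = 15: rhs = 15, matching y values: 7, 10 (2 points).
  x = 16: rhs = 14, matching y values: none (0 points).
Total affine count: 17.
Full point count |E(F_17)| = 17 + 1 = 18.
Hasse bound: |18 − (17+1)| = |0| = 0 ≤ 2√17 ≈ 8.2462 ✓.


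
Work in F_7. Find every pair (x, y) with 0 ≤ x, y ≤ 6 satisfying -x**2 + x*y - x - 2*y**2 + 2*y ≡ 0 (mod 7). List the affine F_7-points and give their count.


Affine F_7-points: {(0, 0), (0, 1), (1, 6), (4, 4), (4, 6), (6, 0), (6, 4)}; count = 7.

For each of the 49 pairs (x, y) ∈ F_7², evaluate f(x, y) mod 7. Record the zeros.
  x = 0: [0↦0, 1↦0, 2↦3, 3↦2, 4↦4, 5↦2, 6↦3]  zeros at y ∈ {0, 1}
  x = 1: [0↦5, 1↦6, 2↦3, 3↦3, 4↦6, 5↦5, 6↦0]  zeros at y ∈ {6}
  x = 2: [0↦1, 1↦3, 2↦1, 3↦2, 4↦6, 5↦6, 6↦2]  zeros at y ∈ ∅
  x = 3: [0↦2, 1↦5, 2↦4, 3↦6, 4↦4, 5↦5, 6↦2]  zeros at y ∈ ∅
  x = 4: [0↦1, 1↦5, 2↦5, 3↦1, 4↦0, 5↦2, 6↦0]  zeros at y ∈ {4, 6}
  x = 5: [0↦5, 1↦3, 2↦4, 3↦1, 4↦1, 5↦4, 6↦3]  zeros at y ∈ ∅
  x = 6: [0↦0, 1↦6, 2↦1, 3↦6, 4↦0, 5↦4, 6↦4]  zeros at y ∈ {0, 4}
Collecting zeros: affine points = {(0, 0), (0, 1), (1, 6), (4, 4), (4, 6), (6, 0), (6, 4)}.
Total count |C(F_7)_aff| = 7.


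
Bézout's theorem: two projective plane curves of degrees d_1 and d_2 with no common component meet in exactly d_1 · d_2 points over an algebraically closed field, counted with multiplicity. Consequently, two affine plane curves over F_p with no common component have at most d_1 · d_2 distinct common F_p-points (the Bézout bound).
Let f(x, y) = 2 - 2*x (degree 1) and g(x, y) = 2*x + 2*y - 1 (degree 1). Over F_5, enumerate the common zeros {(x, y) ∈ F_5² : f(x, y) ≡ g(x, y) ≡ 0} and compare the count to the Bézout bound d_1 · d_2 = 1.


Common zeros: {(1, 2)}; count = 1; Bézout bound = 1.

deg(f) = 1, deg(g) = 1, so Bézout bound = 1.
Scan x ∈ F_5. For each x, list the y ∈ F_5 with f(x, y) ≡ 0 and those with g(x, y) ≡ 0 (mod 5); the common zeros in that column are the intersection.
  x = 0: f ≡ 0 at y ∈ ∅; g ≡ 0 at y ∈ {3}; common: ∅.
  x = 1: f ≡ 0 at y ∈ {0, 1, 2, 3, 4}; g ≡ 0 at y ∈ {2}; common: {2}.
  x = 2: f ≡ 0 at y ∈ ∅; g ≡ 0 at y ∈ {1}; common: ∅.
  x = 3: f ≡ 0 at y ∈ ∅; g ≡ 0 at y ∈ {0}; common: ∅.
  x = 4: f ≡ 0 at y ∈ ∅; g ≡ 0 at y ∈ {4}; common: ∅.
Collecting: common zeros = {(1, 2)}, so the count is 1.
Comparison with the Bézout bound: 1 ≤ 1 = deg(f)·deg(g), as expected for curves with no common component (the bound is attained).


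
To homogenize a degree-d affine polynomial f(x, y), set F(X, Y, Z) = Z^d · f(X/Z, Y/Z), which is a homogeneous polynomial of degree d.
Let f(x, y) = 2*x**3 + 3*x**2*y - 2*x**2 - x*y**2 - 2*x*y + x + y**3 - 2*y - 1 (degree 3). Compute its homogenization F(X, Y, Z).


F(X, Y, Z) = 2*X**3 + 3*X**2*Y - 2*X**2*Z - X*Y**2 - 2*X*Y*Z + X*Z**2 + Y**3 - 2*Y*Z**2 - Z**3

deg(f) = 3.
Substitute x = X/Z, y = Y/Z into f, then multiply by Z^3.
  monomial 2·x^3·y^0 ↦ 2·X^3·Y^0·Z^0.
  monomial 3·x^2·y^1 ↦ 3·X^2·Y^1·Z^0.
  monomial -2·x^2·y^0 ↦ -2·X^2·Y^0·Z^1.
  monomial -1·x^1·y^2 ↦ -1·X^1·Y^2·Z^0.
  monomial -2·x^1·y^1 ↦ -2·X^1·Y^1·Z^1.
  monomial 1·x^1·y^0 ↦ 1·X^1·Y^0·Z^2.
  monomial 1·x^0·y^3 ↦ 1·X^0·Y^3·Z^0.
  monomial -2·x^0·y^1 ↦ -2·X^0·Y^1·Z^2.
  monomial -1·x^0·y^0 ↦ -1·X^0·Y^0·Z^3.
Collecting: F(X, Y, Z) = 2*X**3 + 3*X**2*Y - 2*X**2*Z - X*Y**2 - 2*X*Y*Z + X*Z**2 + Y**3 - 2*Y*Z**2 - Z**3.


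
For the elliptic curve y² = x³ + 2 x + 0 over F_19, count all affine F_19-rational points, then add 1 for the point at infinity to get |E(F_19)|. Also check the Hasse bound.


Affine points = {(0, 0), (6, 0), (9, 5), (9, 14), (11, 2), (11, 17), (12, 2), (12, 17), (13, 0), (14, 6), (14, 13), (15, 2), (15, 17), (16, 9), (16, 10), (17, 8), (17, 11), (18, 4), (18, 15)}; affine count = 19; |E(F_19)| = 20.

Discriminant check: Δ ∝ 4a³ + 27b² = 4·2³ + 27·0² = 4·8 + 27·0 ≡ 13 (mod 19). Nonzero ⇒ E is nonsingular.
For each x ∈ F_19, compute rhs = x³ + 2·x + 0 mod 19, then count y ∈ F_19 with y² ≡ rhs.
  x = 0: rhs = 0, matching y values: 0 (1 points).
  x = 1: rhs = 3, matching y values: none (0 points).
  x = 2: rhs = 12, matching y values: none (0 points).
  x = 3: rhs = 14, matching y values: none (0 points).
  x = 4: rhs = 15, matching y values: none (0 points).
  x = 5: rhs = 2, matching y values: none (0 points).
  x = 6: rhs = 0, matching y values: 0 (1 points).
  x = 7: rhs = 15, matching y values: none (0 points).
  x = 8: rhs = 15, matching y values: none (0 points).
  x = 9: rhs = 6, matching y values: 5, 14 (2 points).
  x = 10: rhs = 13, matching y values: none (0 points).
  x = 11: rhs = 4, matching y values: 2, 17 (2 points).
  x = 12: rhs = 4, matching y values: 2, 17 (2 points).
  x = 13: rhs = 0, matching y values: 0 (1 points).
  x = 14: rhs = 17, matching y values: 6, 13 (2 points).
  x = 15: rhs = 4, matching y values: 2, 17 (2 points).
  x = 16: rhs = 5, matching y values: 9, 10 (2 points).
  x = 17: rhs = 7, matching y values: 8, 11 (2 points).
  x = 18: rhs = 16, matching y values: 4, 15 (2 points).
Total affine count: 19.
Full point count |E(F_19)| = 19 + 1 = 20.
Hasse bound: |20 − (19+1)| = |0| = 0 ≤ 2√19 ≈ 8.7178 ✓.


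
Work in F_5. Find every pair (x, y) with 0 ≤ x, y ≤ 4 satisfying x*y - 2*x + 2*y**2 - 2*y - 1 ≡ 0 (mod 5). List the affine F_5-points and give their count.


Affine F_5-points: {(1, 4), (2, 0), (4, 1), (4, 3)}; count = 4.

For each of the 25 pairs (x, y) ∈ F_5², evaluate f(x, y) mod 5. Record the zeros.
  x = 0: [0↦4, 1↦4, 2↦3, 3↦1, 4↦3]  zeros at y ∈ ∅
  x = 1: [0↦2, 1↦3, 2↦3, 3↦2, 4↦0]  zeros at y ∈ {4}
  x = 2: [0↦0, 1↦2, 2↦3, 3↦3, 4↦2]  zeros at y ∈ {0}
  x = 3: [0↦3, 1↦1, 2↦3, 3↦4, 4↦4]  zeros at y ∈ ∅
  x = 4: [0↦1, 1↦0, 2↦3, 3↦0, 4↦1]  zeros at y ∈ {1, 3}
Collecting zeros: affine points = {(1, 4), (2, 0), (4, 1), (4, 3)}.
Total count |C(F_5)_aff| = 4.


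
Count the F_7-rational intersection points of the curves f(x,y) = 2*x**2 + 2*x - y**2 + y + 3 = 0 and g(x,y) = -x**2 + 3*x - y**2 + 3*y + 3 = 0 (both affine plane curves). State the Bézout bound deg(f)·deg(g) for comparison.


Common zeros: {(1, 1), (3, 5), (5, 0)}; count = 3; Bézout bound = 4.

deg(f) = 2, deg(g) = 2, so Bézout bound = 4.
Scan x ∈ F_7. For each x, list the y ∈ F_7 with f(x, y) ≡ 0 and those with g(x, y) ≡ 0 (mod 7); the common zeros in that column are the intersection.
  x = 0: f ≡ 0 at y ∈ ∅; g ≡ 0 at y ∈ {5}; common: ∅.
  x = 1: f ≡ 0 at y ∈ {0, 1}; g ≡ 0 at y ∈ {1, 2}; common: {1}.
  x = 2: f ≡ 0 at y ∈ ∅; g ≡ 0 at y ∈ {1, 2}; common: ∅.
  x = 3: f ≡ 0 at y ∈ {3, 5}; g ≡ 0 at y ∈ {5}; common: {5}.
  x = 4: f ≡ 0 at y ∈ ∅; g ≡ 0 at y ∈ ∅; common: ∅.
  x = 5: f ≡ 0 at y ∈ {0, 1}; g ≡ 0 at y ∈ {0, 3}; common: {0}.
  x = 6: f ≡ 0 at y ∈ ∅; g ≡ 0 at y ∈ ∅; common: ∅.
Collecting: common zeros = {(1, 1), (3, 5), (5, 0)}, so the count is 3.
Comparison with the Bézout bound: 3 ≤ 4 = deg(f)·deg(g), as expected for curves with no common component (the affine F_7-count falls short of the bound because intersections may lie at infinity, over extension fields, or carry multiplicity).


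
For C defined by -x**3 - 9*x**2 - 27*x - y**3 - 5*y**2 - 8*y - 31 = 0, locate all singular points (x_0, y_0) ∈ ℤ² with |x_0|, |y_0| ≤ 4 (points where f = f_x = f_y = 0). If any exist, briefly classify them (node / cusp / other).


Singular points: {(-3, -2)}; classification: cusp.

Compute partial derivatives:
  f_x = -3*x**2 - 18*x - 27.
  f_y = -3*y**2 - 10*y - 8.
Scan x_0 ∈ {−4, ..., 4}. For each x_0, f_y(x_0, y) is a polynomial in y; find its integer roots y ∈ {−4, ..., 4}, then test f_x and f at those candidates.
  x = -4: f_y(-4, y) = -3*y**2 - 10*y - 8; vanishes at y ∈ {-2}. (-4, -2): f_x = -3 ≠ 0.
  x = -3: f_y(-3, y) = -3*y**2 - 10*y - 8; vanishes at y ∈ {-2}. (-3, -2): f_x = 0, f = 0 — SINGULAR.
  x = -2: f_y(-2, y) = -3*y**2 - 10*y - 8; vanishes at y ∈ {-2}. (-2, -2): f_x = -3 ≠ 0.
  x = -1: f_y(-1, y) = -3*y**2 - 10*y - 8; vanishes at y ∈ {-2}. (-1, -2): f_x = -12 ≠ 0.
  x = 0: f_y(0, y) = -3*y**2 - 10*y - 8; vanishes at y ∈ {-2}. (0, -2): f_x = -27 ≠ 0.
  x = 1: f_y(1, y) = -3*y**2 - 10*y - 8; vanishes at y ∈ {-2}. (1, -2): f_x = -48 ≠ 0.
  x = 2: f_y(2, y) = -3*y**2 - 10*y - 8; vanishes at y ∈ {-2}. (2, -2): f_x = -75 ≠ 0.
  x = 3: f_y(3, y) = -3*y**2 - 10*y - 8; vanishes at y ∈ {-2}. (3, -2): f_x = -108 ≠ 0.
  x = 4: f_y(4, y) = -3*y**2 - 10*y - 8; vanishes at y ∈ {-2}. (4, -2): f_x = -147 ≠ 0.
Only singular point on the grid: (-3, -2).
Classify: substitute x = -3 + u, y = -2 + v and expand: f = -u**3 - v**3 + v**2.
No constant or linear terms (consistent with a singular point). Quadratic part: v**2. Cubic part: -u**3 - v**3.
The quadratic part v**2 is a perfect square, so there is a single (double) tangent line v = 0, i.e. y = -2. Restricting the cubic part to that line (v = 0) leaves -u**3 ≠ 0, so f is not divisible by v and the branch is v² ≈ u**3 to lowest order — this is a cusp.
Classification: cusp.


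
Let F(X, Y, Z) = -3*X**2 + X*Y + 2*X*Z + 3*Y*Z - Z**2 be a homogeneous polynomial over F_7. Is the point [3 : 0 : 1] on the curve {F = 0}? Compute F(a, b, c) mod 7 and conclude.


F(3,0,1) ≡ 6 (mod 7); P is NOT on the curve.

Evaluate F(3, 0, 1) term-by-term (mod 7).
  -3*X**2 ↦ -3·9·1·1 = -27
  X*Y ↦ 1·3·0·1 = 0
  2*X*Z ↦ 2·3·1·1 = 6
  3*Y*Z ↦ 3·1·0·1 = 0
  -Z**2 ↦ -1·1·1·1 = -1
Sum: F(3, 0, 1) = (-27) + (0) + (6) + (0) + (-1) = -22.
Reducing mod 7: -22 ≡ 6 (mod 7).
Since F(a, b, c) ≡ 6 ≠ 0 (mod 7), P does NOT lie on the curve.


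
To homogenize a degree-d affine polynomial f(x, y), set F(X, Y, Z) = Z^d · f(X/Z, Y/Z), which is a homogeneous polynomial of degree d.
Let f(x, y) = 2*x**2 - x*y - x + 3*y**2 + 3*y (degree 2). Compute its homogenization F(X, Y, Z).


F(X, Y, Z) = 2*X**2 - X*Y - X*Z + 3*Y**2 + 3*Y*Z

deg(f) = 2.
Substitute x = X/Z, y = Y/Z into f, then multiply by Z^2.
  monomial 2·x^2·y^0 ↦ 2·X^2·Y^0·Z^0.
  monomial -1·x^1·y^1 ↦ -1·X^1·Y^1·Z^0.
  monomial -1·x^1·y^0 ↦ -1·X^1·Y^0·Z^1.
  monomial 3·x^0·y^2 ↦ 3·X^0·Y^2·Z^0.
  monomial 3·x^0·y^1 ↦ 3·X^0·Y^1·Z^1.
Collecting: F(X, Y, Z) = 2*X**2 - X*Y - X*Z + 3*Y**2 + 3*Y*Z.


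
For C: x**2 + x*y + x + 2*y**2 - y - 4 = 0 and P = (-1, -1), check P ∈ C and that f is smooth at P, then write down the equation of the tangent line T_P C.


Tangent line at P: -2*x - 6*y - 8 = 0.

Step 1: f(-1, -1) = 0, so P lies on C.
Step 2: partial derivatives
  f_x(x, y) = 2*x + y + 1, f_y(x, y) = x + 4*y - 1.
  f_x(P) = -2, f_y(P) = -6 (gradient nonzero, so P is smooth).
Step 3: tangent line at P: -2·(x − -1) + -6·(y − -1) = 0.
Expanding: -2*x - 6*y - 8 = 0.


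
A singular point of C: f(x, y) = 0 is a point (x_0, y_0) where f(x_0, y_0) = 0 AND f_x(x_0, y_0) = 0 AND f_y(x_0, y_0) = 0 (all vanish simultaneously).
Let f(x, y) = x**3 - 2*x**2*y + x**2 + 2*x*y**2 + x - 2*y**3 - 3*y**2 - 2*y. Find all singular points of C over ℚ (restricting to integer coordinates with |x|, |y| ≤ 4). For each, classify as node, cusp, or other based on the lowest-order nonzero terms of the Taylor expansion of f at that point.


Singular points: {(-1, -1)}; classification: cusp.

Compute partial derivatives:
  f_x = 3*x**2 - 4*x*y + 2*x + 2*y**2 + 1.
  f_y = -2*x**2 + 4*x*y - 6*y**2 - 6*y - 2.
Scan x_0 ∈ {−4, ..., 4}. For each x_0, f_y(x_0, y) is a polynomial in y; find its integer roots y ∈ {−4, ..., 4}, then test f_x and f at those candidates.
  x = -4: f_y(-4, y) = -6*y**2 - 22*y - 34; no integer root y with |y| ≤ 4.
  x = -3: f_y(-3, y) = -6*y**2 - 18*y - 20; no integer root y with |y| ≤ 4.
  x = -2: f_y(-2, y) = -6*y**2 - 14*y - 10; no integer root y with |y| ≤ 4.
  x = -1: f_y(-1, y) = -6*y**2 - 10*y - 4; vanishes at y ∈ {-1}. (-1, -1): f_x = 0, f = 0 — SINGULAR.
  x = 0: f_y(0, y) = -6*y**2 - 6*y - 2; no integer root y with |y| ≤ 4.
  x = 1: f_y(1, y) = -6*y**2 - 2*y - 4; no integer root y with |y| ≤ 4.
  x = 2: f_y(2, y) = -6*y**2 + 2*y - 10; no integer root y with |y| ≤ 4.
  x = 3: f_y(3, y) = -6*y**2 + 6*y - 20; no integer root y with |y| ≤ 4.
  x = 4: f_y(4, y) = -6*y**2 + 10*y - 34; no integer root y with |y| ≤ 4.
Only singular point on the grid: (-1, -1).
Classify: substitute x = -1 + u, y = -1 + v and expand: f = u**3 - 2*u**2*v + 2*u*v**2 - 2*v**3 + v**2.
No constant or linear terms (consistent with a singular point). Quadratic part: v**2. Cubic part: u**3 - 2*u**2*v + 2*u*v**2 - 2*v**3.
The quadratic part v**2 is a perfect square, so there is a single (double) tangent line v = 0, i.e. y = -1. Restricting the cubic part to that line (v = 0) leaves u**3 ≠ 0, so f is not divisible by v and the branch is v² ≈ -u**3 to lowest order — this is a cusp.
Classification: cusp.


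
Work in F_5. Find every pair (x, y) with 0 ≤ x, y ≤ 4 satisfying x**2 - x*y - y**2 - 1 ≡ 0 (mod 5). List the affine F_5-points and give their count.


Affine F_5-points: {(0, 2), (0, 3), (1, 0), (1, 4), (2, 1), (2, 2), (3, 3), (3, 4), (4, 0), (4, 1)}; count = 10.

For each of the 25 pairs (x, y) ∈ F_5², evaluate f(x, y) mod 5. Record the zeros.
  x = 0: [0↦4, 1↦3, 2↦0, 3↦0, 4↦3]  zeros at y ∈ {2, 3}
  x = 1: [0↦0, 1↦3, 2↦4, 3↦3, 4↦0]  zeros at y ∈ {0, 4}
  x = 2: [0↦3, 1↦0, 2↦0, 3↦3, 4↦4]  zeros at y ∈ {1, 2}
  x = 3: [0↦3, 1↦4, 2↦3, 3↦0, 4↦0]  zeros at y ∈ {3, 4}
  x = 4: [0↦0, 1↦0, 2↦3, 3↦4, 4↦3]  zeros at y ∈ {0, 1}
Collecting zeros: affine points = {(0, 2), (0, 3), (1, 0), (1, 4), (2, 1), (2, 2), (3, 3), (3, 4), (4, 0), (4, 1)}.
Total count |C(F_5)_aff| = 10.


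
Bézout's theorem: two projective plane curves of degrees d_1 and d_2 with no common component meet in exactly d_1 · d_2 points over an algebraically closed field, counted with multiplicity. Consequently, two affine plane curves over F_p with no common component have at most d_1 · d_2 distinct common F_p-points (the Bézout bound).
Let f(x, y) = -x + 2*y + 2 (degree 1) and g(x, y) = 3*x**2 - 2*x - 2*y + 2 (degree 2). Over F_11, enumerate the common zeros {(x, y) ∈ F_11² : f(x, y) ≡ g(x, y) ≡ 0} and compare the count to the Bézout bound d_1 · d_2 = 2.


Common zeros: {(3, 6), (9, 9)}; count = 2; Bézout bound = 2.

deg(f) = 1, deg(g) = 2, so Bézout bound = 2.
Scan x ∈ F_11. For each x, list the y ∈ F_11 with f(x, y) ≡ 0 and those with g(x, y) ≡ 0 (mod 11); the common zeros in that column are the intersection.
  x = 0: f ≡ 0 at y ∈ {10}; g ≡ 0 at y ∈ {1}; common: ∅.
  x = 1: f ≡ 0 at y ∈ {5}; g ≡ 0 at y ∈ {7}; common: ∅.
  x = 2: f ≡ 0 at y ∈ {0}; g ≡ 0 at y ∈ {5}; common: ∅.
  x = 3: f ≡ 0 at y ∈ {6}; g ≡ 0 at y ∈ {6}; common: {6}.
  x = 4: f ≡ 0 at y ∈ {1}; g ≡ 0 at y ∈ {10}; common: ∅.
  x = 5: f ≡ 0 at y ∈ {7}; g ≡ 0 at y ∈ {6}; common: ∅.
  x = 6: f ≡ 0 at y ∈ {2}; g ≡ 0 at y ∈ {5}; common: ∅.
  x = 7: f ≡ 0 at y ∈ {8}; g ≡ 0 at y ∈ {7}; common: ∅.
  x = 8: f ≡ 0 at y ∈ {3}; g ≡ 0 at y ∈ {1}; common: ∅.
  x = 9: f ≡ 0 at y ∈ {9}; g ≡ 0 at y ∈ {9}; common: {9}.
  x = 10: f ≡ 0 at y ∈ {4}; g ≡ 0 at y ∈ {9}; common: ∅.
Collecting: common zeros = {(3, 6), (9, 9)}, so the count is 2.
Comparison with the Bézout bound: 2 ≤ 2 = deg(f)·deg(g), as expected for curves with no common component (the bound is attained).


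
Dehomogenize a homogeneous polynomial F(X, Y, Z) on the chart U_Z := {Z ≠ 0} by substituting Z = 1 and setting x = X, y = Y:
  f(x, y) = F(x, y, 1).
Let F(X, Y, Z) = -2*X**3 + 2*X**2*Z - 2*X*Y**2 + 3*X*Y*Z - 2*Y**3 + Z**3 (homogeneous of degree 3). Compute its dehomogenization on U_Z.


f(x, y) = -2*x**3 + 2*x**2 - 2*x*y**2 + 3*x*y - 2*y**3 + 1

On U_Z we set Z = 1. Each monomial c·X^i·Y^j·Z^k in F becomes c·x^i·y^j·1^k = c·x^i·y^j.
Substituting Z = 1: F(X, Y, 1) = -2*x**3 + 2*x**2 - 2*x*y**2 + 3*x*y - 2*y**3 + 1.
Note: deg(f) ≤ deg(F) = 3; strict inequality happens when F is divisible by Z (lost terms).


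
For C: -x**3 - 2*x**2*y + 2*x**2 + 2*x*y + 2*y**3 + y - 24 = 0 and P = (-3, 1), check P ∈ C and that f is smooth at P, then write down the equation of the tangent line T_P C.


Tangent line at P: -25*x - 17*y - 58 = 0.

Step 1: f(-3, 1) = 0, so P lies on C.
Step 2: partial derivatives
  f_x(x, y) = -3*x**2 - 4*x*y + 4*x + 2*y, f_y(x, y) = -2*x**2 + 2*x + 6*y**2 + 1.
  f_x(P) = -25, f_y(P) = -17 (gradient nonzero, so P is smooth).
Step 3: tangent line at P: -25·(x − -3) + -17·(y − 1) = 0.
Expanding: -25*x - 17*y - 58 = 0.
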